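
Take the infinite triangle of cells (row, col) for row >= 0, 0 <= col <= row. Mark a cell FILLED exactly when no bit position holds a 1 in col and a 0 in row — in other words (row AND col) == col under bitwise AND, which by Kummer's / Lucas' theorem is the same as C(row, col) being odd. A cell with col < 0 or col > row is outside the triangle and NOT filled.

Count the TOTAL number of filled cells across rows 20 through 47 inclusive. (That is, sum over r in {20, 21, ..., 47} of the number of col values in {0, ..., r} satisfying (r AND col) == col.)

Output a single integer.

r20=10100 pc2: +4 =4
r21=10101 pc3: +8 =12
r22=10110 pc3: +8 =20
r23=10111 pc4: +16 =36
r24=11000 pc2: +4 =40
r25=11001 pc3: +8 =48
r26=11010 pc3: +8 =56
r27=11011 pc4: +16 =72
r28=11100 pc3: +8 =80
r29=11101 pc4: +16 =96
r30=11110 pc4: +16 =112
r31=11111 pc5: +32 =144
r32=100000 pc1: +2 =146
r33=100001 pc2: +4 =150
r34=100010 pc2: +4 =154
r35=100011 pc3: +8 =162
r36=100100 pc2: +4 =166
r37=100101 pc3: +8 =174
r38=100110 pc3: +8 =182
r39=100111 pc4: +16 =198
r40=101000 pc2: +4 =202
r41=101001 pc3: +8 =210
r42=101010 pc3: +8 =218
r43=101011 pc4: +16 =234
r44=101100 pc3: +8 =242
r45=101101 pc4: +16 =258
r46=101110 pc4: +16 =274
r47=101111 pc5: +32 =306

Answer: 306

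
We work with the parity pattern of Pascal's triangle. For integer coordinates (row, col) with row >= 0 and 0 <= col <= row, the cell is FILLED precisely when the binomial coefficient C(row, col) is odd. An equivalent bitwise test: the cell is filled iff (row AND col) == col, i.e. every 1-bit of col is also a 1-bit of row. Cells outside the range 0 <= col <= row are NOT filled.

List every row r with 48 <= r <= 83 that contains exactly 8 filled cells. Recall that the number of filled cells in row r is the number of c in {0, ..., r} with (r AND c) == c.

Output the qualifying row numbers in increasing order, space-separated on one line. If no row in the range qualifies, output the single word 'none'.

Row r has 2^popcount(r) filled cells, so we need popcount(r) = log2(8) = 3.
Scan r = 48..83 and keep those with exactly 3 one-bits:
r=48=110000 popcount=2 -> skip
r=49=110001 popcount=3 -> KEEP
r=50=110010 popcount=3 -> KEEP
r=51=110011 popcount=4 -> skip
r=52=110100 popcount=3 -> KEEP
r=53=110101 popcount=4 -> skip
r=54=110110 popcount=4 -> skip
r=55=110111 popcount=5 -> skip
r=56=111000 popcount=3 -> KEEP
r=57=111001 popcount=4 -> skip
r=58=111010 popcount=4 -> skip
r=59=111011 popcount=5 -> skip
r=60=111100 popcount=4 -> skip
r=61=111101 popcount=5 -> skip
r=62=111110 popcount=5 -> skip
r=63=111111 popcount=6 -> skip
r=64=1000000 popcount=1 -> skip
r=65=1000001 popcount=2 -> skip
r=66=1000010 popcount=2 -> skip
r=67=1000011 popcount=3 -> KEEP
r=68=1000100 popcount=2 -> skip
r=69=1000101 popcount=3 -> KEEP
r=70=1000110 popcount=3 -> KEEP
r=71=1000111 popcount=4 -> skip
r=72=1001000 popcount=2 -> skip
r=73=1001001 popcount=3 -> KEEP
r=74=1001010 popcount=3 -> KEEP
r=75=1001011 popcount=4 -> skip
r=76=1001100 popcount=3 -> KEEP
r=77=1001101 popcount=4 -> skip
r=78=1001110 popcount=4 -> skip
r=79=1001111 popcount=5 -> skip
r=80=1010000 popcount=2 -> skip
r=81=1010001 popcount=3 -> KEEP
r=82=1010010 popcount=3 -> KEEP
r=83=1010011 popcount=4 -> skip
Kept rows: 49 50 52 56 67 69 70 73 74 76 81 82

Answer: 49 50 52 56 67 69 70 73 74 76 81 82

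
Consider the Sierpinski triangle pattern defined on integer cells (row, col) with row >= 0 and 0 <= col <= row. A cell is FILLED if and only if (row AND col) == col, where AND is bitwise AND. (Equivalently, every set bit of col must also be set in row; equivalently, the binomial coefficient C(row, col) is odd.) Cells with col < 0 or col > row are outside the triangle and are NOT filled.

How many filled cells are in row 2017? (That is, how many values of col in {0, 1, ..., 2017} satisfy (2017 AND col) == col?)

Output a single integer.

Answer: 128

Derivation:
2017 in binary = 11111100001
popcount(2017) = number of 1-bits in 11111100001 = 7
A col c satisfies (2017 AND c) == c iff every set bit of c is also set in 2017; each of the 7 set bits of 2017 can independently be on or off in c.
count = 2^7 = 128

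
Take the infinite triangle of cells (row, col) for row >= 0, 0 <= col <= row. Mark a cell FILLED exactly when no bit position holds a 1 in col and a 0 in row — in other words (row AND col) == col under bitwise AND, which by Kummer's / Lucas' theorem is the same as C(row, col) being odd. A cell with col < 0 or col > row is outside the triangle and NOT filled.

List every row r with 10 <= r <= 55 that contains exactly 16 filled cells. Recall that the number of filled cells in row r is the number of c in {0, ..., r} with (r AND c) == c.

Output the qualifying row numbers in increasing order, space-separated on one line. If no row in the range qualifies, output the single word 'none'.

Row r has 2^popcount(r) filled cells, so we need popcount(r) = log2(16) = 4.
Scan r = 10..55 and keep those with exactly 4 one-bits:
r=10=1010 popcount=2 -> skip
r=11=1011 popcount=3 -> skip
r=12=1100 popcount=2 -> skip
r=13=1101 popcount=3 -> skip
r=14=1110 popcount=3 -> skip
r=15=1111 popcount=4 -> KEEP
r=16=10000 popcount=1 -> skip
r=17=10001 popcount=2 -> skip
r=18=10010 popcount=2 -> skip
r=19=10011 popcount=3 -> skip
r=20=10100 popcount=2 -> skip
r=21=10101 popcount=3 -> skip
r=22=10110 popcount=3 -> skip
r=23=10111 popcount=4 -> KEEP
r=24=11000 popcount=2 -> skip
r=25=11001 popcount=3 -> skip
r=26=11010 popcount=3 -> skip
r=27=11011 popcount=4 -> KEEP
r=28=11100 popcount=3 -> skip
r=29=11101 popcount=4 -> KEEP
r=30=11110 popcount=4 -> KEEP
r=31=11111 popcount=5 -> skip
r=32=100000 popcount=1 -> skip
r=33=100001 popcount=2 -> skip
r=34=100010 popcount=2 -> skip
r=35=100011 popcount=3 -> skip
r=36=100100 popcount=2 -> skip
r=37=100101 popcount=3 -> skip
r=38=100110 popcount=3 -> skip
r=39=100111 popcount=4 -> KEEP
r=40=101000 popcount=2 -> skip
r=41=101001 popcount=3 -> skip
r=42=101010 popcount=3 -> skip
r=43=101011 popcount=4 -> KEEP
r=44=101100 popcount=3 -> skip
r=45=101101 popcount=4 -> KEEP
r=46=101110 popcount=4 -> KEEP
r=47=101111 popcount=5 -> skip
r=48=110000 popcount=2 -> skip
r=49=110001 popcount=3 -> skip
r=50=110010 popcount=3 -> skip
r=51=110011 popcount=4 -> KEEP
r=52=110100 popcount=3 -> skip
r=53=110101 popcount=4 -> KEEP
r=54=110110 popcount=4 -> KEEP
r=55=110111 popcount=5 -> skip
Kept rows: 15 23 27 29 30 39 43 45 46 51 53 54

Answer: 15 23 27 29 30 39 43 45 46 51 53 54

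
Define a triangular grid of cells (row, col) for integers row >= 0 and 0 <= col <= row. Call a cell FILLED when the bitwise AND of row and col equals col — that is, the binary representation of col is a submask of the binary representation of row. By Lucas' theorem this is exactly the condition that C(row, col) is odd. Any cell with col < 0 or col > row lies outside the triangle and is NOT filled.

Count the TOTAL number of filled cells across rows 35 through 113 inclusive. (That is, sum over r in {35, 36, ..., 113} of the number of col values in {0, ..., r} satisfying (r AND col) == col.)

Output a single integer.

Answer: 1310

Derivation:
r35=100011 pc3: +8 =8
r36=100100 pc2: +4 =12
r37=100101 pc3: +8 =20
r38=100110 pc3: +8 =28
r39=100111 pc4: +16 =44
r40=101000 pc2: +4 =48
r41=101001 pc3: +8 =56
r42=101010 pc3: +8 =64
r43=101011 pc4: +16 =80
r44=101100 pc3: +8 =88
r45=101101 pc4: +16 =104
r46=101110 pc4: +16 =120
r47=101111 pc5: +32 =152
r48=110000 pc2: +4 =156
r49=110001 pc3: +8 =164
r50=110010 pc3: +8 =172
r51=110011 pc4: +16 =188
r52=110100 pc3: +8 =196
r53=110101 pc4: +16 =212
r54=110110 pc4: +16 =228
r55=110111 pc5: +32 =260
r56=111000 pc3: +8 =268
r57=111001 pc4: +16 =284
r58=111010 pc4: +16 =300
r59=111011 pc5: +32 =332
r60=111100 pc4: +16 =348
r61=111101 pc5: +32 =380
r62=111110 pc5: +32 =412
r63=111111 pc6: +64 =476
r64=1000000 pc1: +2 =478
r65=1000001 pc2: +4 =482
r66=1000010 pc2: +4 =486
r67=1000011 pc3: +8 =494
r68=1000100 pc2: +4 =498
r69=1000101 pc3: +8 =506
r70=1000110 pc3: +8 =514
r71=1000111 pc4: +16 =530
r72=1001000 pc2: +4 =534
r73=1001001 pc3: +8 =542
r74=1001010 pc3: +8 =550
r75=1001011 pc4: +16 =566
r76=1001100 pc3: +8 =574
r77=1001101 pc4: +16 =590
r78=1001110 pc4: +16 =606
r79=1001111 pc5: +32 =638
r80=1010000 pc2: +4 =642
r81=1010001 pc3: +8 =650
r82=1010010 pc3: +8 =658
r83=1010011 pc4: +16 =674
r84=1010100 pc3: +8 =682
r85=1010101 pc4: +16 =698
r86=1010110 pc4: +16 =714
r87=1010111 pc5: +32 =746
r88=1011000 pc3: +8 =754
r89=1011001 pc4: +16 =770
r90=1011010 pc4: +16 =786
r91=1011011 pc5: +32 =818
r92=1011100 pc4: +16 =834
r93=1011101 pc5: +32 =866
r94=1011110 pc5: +32 =898
r95=1011111 pc6: +64 =962
r96=1100000 pc2: +4 =966
r97=1100001 pc3: +8 =974
r98=1100010 pc3: +8 =982
r99=1100011 pc4: +16 =998
r100=1100100 pc3: +8 =1006
r101=1100101 pc4: +16 =1022
r102=1100110 pc4: +16 =1038
r103=1100111 pc5: +32 =1070
r104=1101000 pc3: +8 =1078
r105=1101001 pc4: +16 =1094
r106=1101010 pc4: +16 =1110
r107=1101011 pc5: +32 =1142
r108=1101100 pc4: +16 =1158
r109=1101101 pc5: +32 =1190
r110=1101110 pc5: +32 =1222
r111=1101111 pc6: +64 =1286
r112=1110000 pc3: +8 =1294
r113=1110001 pc4: +16 =1310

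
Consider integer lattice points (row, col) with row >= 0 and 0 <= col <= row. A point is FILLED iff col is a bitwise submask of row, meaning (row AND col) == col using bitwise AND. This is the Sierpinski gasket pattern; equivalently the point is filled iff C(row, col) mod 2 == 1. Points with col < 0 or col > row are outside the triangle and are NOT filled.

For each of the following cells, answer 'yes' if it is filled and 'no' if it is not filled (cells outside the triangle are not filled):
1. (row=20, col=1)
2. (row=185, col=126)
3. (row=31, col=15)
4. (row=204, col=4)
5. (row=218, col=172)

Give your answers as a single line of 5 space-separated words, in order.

(20,1): row=0b10100, col=0b1, row AND col = 0b0 = 0; 0 != 1 -> empty
(185,126): row=0b10111001, col=0b1111110, row AND col = 0b111000 = 56; 56 != 126 -> empty
(31,15): row=0b11111, col=0b1111, row AND col = 0b1111 = 15; 15 == 15 -> filled
(204,4): row=0b11001100, col=0b100, row AND col = 0b100 = 4; 4 == 4 -> filled
(218,172): row=0b11011010, col=0b10101100, row AND col = 0b10001000 = 136; 136 != 172 -> empty

Answer: no no yes yes no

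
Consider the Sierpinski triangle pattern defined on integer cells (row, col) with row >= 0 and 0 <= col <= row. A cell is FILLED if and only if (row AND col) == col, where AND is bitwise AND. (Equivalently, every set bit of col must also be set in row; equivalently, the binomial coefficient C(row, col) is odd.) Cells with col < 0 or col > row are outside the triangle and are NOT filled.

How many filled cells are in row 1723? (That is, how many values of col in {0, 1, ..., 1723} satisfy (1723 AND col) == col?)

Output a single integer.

1723 in binary = 11010111011
popcount(1723) = number of 1-bits in 11010111011 = 8
A col c satisfies (1723 AND c) == c iff every set bit of c is also set in 1723; each of the 8 set bits of 1723 can independently be on or off in c.
count = 2^8 = 256

Answer: 256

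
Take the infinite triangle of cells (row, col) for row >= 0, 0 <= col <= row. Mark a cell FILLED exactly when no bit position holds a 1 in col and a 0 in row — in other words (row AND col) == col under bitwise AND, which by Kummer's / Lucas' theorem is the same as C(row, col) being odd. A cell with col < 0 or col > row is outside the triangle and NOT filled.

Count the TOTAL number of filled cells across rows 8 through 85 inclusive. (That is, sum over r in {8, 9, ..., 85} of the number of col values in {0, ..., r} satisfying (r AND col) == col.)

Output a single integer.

Answer: 924

Derivation:
r8=1000 pc1: +2 =2
r9=1001 pc2: +4 =6
r10=1010 pc2: +4 =10
r11=1011 pc3: +8 =18
r12=1100 pc2: +4 =22
r13=1101 pc3: +8 =30
r14=1110 pc3: +8 =38
r15=1111 pc4: +16 =54
r16=10000 pc1: +2 =56
r17=10001 pc2: +4 =60
r18=10010 pc2: +4 =64
r19=10011 pc3: +8 =72
r20=10100 pc2: +4 =76
r21=10101 pc3: +8 =84
r22=10110 pc3: +8 =92
r23=10111 pc4: +16 =108
r24=11000 pc2: +4 =112
r25=11001 pc3: +8 =120
r26=11010 pc3: +8 =128
r27=11011 pc4: +16 =144
r28=11100 pc3: +8 =152
r29=11101 pc4: +16 =168
r30=11110 pc4: +16 =184
r31=11111 pc5: +32 =216
r32=100000 pc1: +2 =218
r33=100001 pc2: +4 =222
r34=100010 pc2: +4 =226
r35=100011 pc3: +8 =234
r36=100100 pc2: +4 =238
r37=100101 pc3: +8 =246
r38=100110 pc3: +8 =254
r39=100111 pc4: +16 =270
r40=101000 pc2: +4 =274
r41=101001 pc3: +8 =282
r42=101010 pc3: +8 =290
r43=101011 pc4: +16 =306
r44=101100 pc3: +8 =314
r45=101101 pc4: +16 =330
r46=101110 pc4: +16 =346
r47=101111 pc5: +32 =378
r48=110000 pc2: +4 =382
r49=110001 pc3: +8 =390
r50=110010 pc3: +8 =398
r51=110011 pc4: +16 =414
r52=110100 pc3: +8 =422
r53=110101 pc4: +16 =438
r54=110110 pc4: +16 =454
r55=110111 pc5: +32 =486
r56=111000 pc3: +8 =494
r57=111001 pc4: +16 =510
r58=111010 pc4: +16 =526
r59=111011 pc5: +32 =558
r60=111100 pc4: +16 =574
r61=111101 pc5: +32 =606
r62=111110 pc5: +32 =638
r63=111111 pc6: +64 =702
r64=1000000 pc1: +2 =704
r65=1000001 pc2: +4 =708
r66=1000010 pc2: +4 =712
r67=1000011 pc3: +8 =720
r68=1000100 pc2: +4 =724
r69=1000101 pc3: +8 =732
r70=1000110 pc3: +8 =740
r71=1000111 pc4: +16 =756
r72=1001000 pc2: +4 =760
r73=1001001 pc3: +8 =768
r74=1001010 pc3: +8 =776
r75=1001011 pc4: +16 =792
r76=1001100 pc3: +8 =800
r77=1001101 pc4: +16 =816
r78=1001110 pc4: +16 =832
r79=1001111 pc5: +32 =864
r80=1010000 pc2: +4 =868
r81=1010001 pc3: +8 =876
r82=1010010 pc3: +8 =884
r83=1010011 pc4: +16 =900
r84=1010100 pc3: +8 =908
r85=1010101 pc4: +16 =924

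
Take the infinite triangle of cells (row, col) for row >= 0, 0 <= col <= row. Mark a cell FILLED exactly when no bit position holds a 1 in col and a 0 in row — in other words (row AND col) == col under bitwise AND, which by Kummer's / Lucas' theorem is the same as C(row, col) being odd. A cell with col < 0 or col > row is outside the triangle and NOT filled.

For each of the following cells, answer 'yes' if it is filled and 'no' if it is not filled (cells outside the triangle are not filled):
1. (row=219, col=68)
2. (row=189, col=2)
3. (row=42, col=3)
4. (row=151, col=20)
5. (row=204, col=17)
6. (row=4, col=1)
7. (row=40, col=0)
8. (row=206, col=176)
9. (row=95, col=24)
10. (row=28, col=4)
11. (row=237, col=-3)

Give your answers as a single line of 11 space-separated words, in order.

(219,68): row=0b11011011, col=0b1000100, row AND col = 0b1000000 = 64; 64 != 68 -> empty
(189,2): row=0b10111101, col=0b10, row AND col = 0b0 = 0; 0 != 2 -> empty
(42,3): row=0b101010, col=0b11, row AND col = 0b10 = 2; 2 != 3 -> empty
(151,20): row=0b10010111, col=0b10100, row AND col = 0b10100 = 20; 20 == 20 -> filled
(204,17): row=0b11001100, col=0b10001, row AND col = 0b0 = 0; 0 != 17 -> empty
(4,1): row=0b100, col=0b1, row AND col = 0b0 = 0; 0 != 1 -> empty
(40,0): row=0b101000, col=0b0, row AND col = 0b0 = 0; 0 == 0 -> filled
(206,176): row=0b11001110, col=0b10110000, row AND col = 0b10000000 = 128; 128 != 176 -> empty
(95,24): row=0b1011111, col=0b11000, row AND col = 0b11000 = 24; 24 == 24 -> filled
(28,4): row=0b11100, col=0b100, row AND col = 0b100 = 4; 4 == 4 -> filled
(237,-3): col outside [0, 237] -> not filled

Answer: no no no yes no no yes no yes yes no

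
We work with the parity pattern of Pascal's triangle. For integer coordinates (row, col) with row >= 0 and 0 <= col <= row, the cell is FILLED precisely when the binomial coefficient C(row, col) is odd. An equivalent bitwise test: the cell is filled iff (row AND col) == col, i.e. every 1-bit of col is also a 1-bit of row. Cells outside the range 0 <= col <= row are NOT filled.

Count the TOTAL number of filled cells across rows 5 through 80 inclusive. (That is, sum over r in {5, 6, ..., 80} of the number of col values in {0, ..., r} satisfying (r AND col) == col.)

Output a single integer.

r5=101 pc2: +4 =4
r6=110 pc2: +4 =8
r7=111 pc3: +8 =16
r8=1000 pc1: +2 =18
r9=1001 pc2: +4 =22
r10=1010 pc2: +4 =26
r11=1011 pc3: +8 =34
r12=1100 pc2: +4 =38
r13=1101 pc3: +8 =46
r14=1110 pc3: +8 =54
r15=1111 pc4: +16 =70
r16=10000 pc1: +2 =72
r17=10001 pc2: +4 =76
r18=10010 pc2: +4 =80
r19=10011 pc3: +8 =88
r20=10100 pc2: +4 =92
r21=10101 pc3: +8 =100
r22=10110 pc3: +8 =108
r23=10111 pc4: +16 =124
r24=11000 pc2: +4 =128
r25=11001 pc3: +8 =136
r26=11010 pc3: +8 =144
r27=11011 pc4: +16 =160
r28=11100 pc3: +8 =168
r29=11101 pc4: +16 =184
r30=11110 pc4: +16 =200
r31=11111 pc5: +32 =232
r32=100000 pc1: +2 =234
r33=100001 pc2: +4 =238
r34=100010 pc2: +4 =242
r35=100011 pc3: +8 =250
r36=100100 pc2: +4 =254
r37=100101 pc3: +8 =262
r38=100110 pc3: +8 =270
r39=100111 pc4: +16 =286
r40=101000 pc2: +4 =290
r41=101001 pc3: +8 =298
r42=101010 pc3: +8 =306
r43=101011 pc4: +16 =322
r44=101100 pc3: +8 =330
r45=101101 pc4: +16 =346
r46=101110 pc4: +16 =362
r47=101111 pc5: +32 =394
r48=110000 pc2: +4 =398
r49=110001 pc3: +8 =406
r50=110010 pc3: +8 =414
r51=110011 pc4: +16 =430
r52=110100 pc3: +8 =438
r53=110101 pc4: +16 =454
r54=110110 pc4: +16 =470
r55=110111 pc5: +32 =502
r56=111000 pc3: +8 =510
r57=111001 pc4: +16 =526
r58=111010 pc4: +16 =542
r59=111011 pc5: +32 =574
r60=111100 pc4: +16 =590
r61=111101 pc5: +32 =622
r62=111110 pc5: +32 =654
r63=111111 pc6: +64 =718
r64=1000000 pc1: +2 =720
r65=1000001 pc2: +4 =724
r66=1000010 pc2: +4 =728
r67=1000011 pc3: +8 =736
r68=1000100 pc2: +4 =740
r69=1000101 pc3: +8 =748
r70=1000110 pc3: +8 =756
r71=1000111 pc4: +16 =772
r72=1001000 pc2: +4 =776
r73=1001001 pc3: +8 =784
r74=1001010 pc3: +8 =792
r75=1001011 pc4: +16 =808
r76=1001100 pc3: +8 =816
r77=1001101 pc4: +16 =832
r78=1001110 pc4: +16 =848
r79=1001111 pc5: +32 =880
r80=1010000 pc2: +4 =884

Answer: 884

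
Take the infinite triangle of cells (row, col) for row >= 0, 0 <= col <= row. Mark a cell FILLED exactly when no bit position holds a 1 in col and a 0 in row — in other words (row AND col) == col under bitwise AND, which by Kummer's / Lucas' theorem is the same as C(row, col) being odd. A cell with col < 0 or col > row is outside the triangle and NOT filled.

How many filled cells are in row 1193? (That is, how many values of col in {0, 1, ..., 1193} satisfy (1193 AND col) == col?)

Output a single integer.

Answer: 32

Derivation:
1193 in binary = 10010101001
popcount(1193) = number of 1-bits in 10010101001 = 5
A col c satisfies (1193 AND c) == c iff every set bit of c is also set in 1193; each of the 5 set bits of 1193 can independently be on or off in c.
count = 2^5 = 32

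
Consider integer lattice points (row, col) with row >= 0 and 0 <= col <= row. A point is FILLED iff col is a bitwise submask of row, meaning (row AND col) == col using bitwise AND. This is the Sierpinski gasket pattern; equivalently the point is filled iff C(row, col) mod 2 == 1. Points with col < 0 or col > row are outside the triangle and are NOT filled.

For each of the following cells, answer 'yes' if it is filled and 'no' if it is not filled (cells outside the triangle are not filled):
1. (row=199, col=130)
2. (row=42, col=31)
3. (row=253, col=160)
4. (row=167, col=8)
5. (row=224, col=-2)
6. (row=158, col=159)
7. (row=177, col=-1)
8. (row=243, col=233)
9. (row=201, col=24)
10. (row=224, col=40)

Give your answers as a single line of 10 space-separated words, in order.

Answer: yes no yes no no no no no no no

Derivation:
(199,130): row=0b11000111, col=0b10000010, row AND col = 0b10000010 = 130; 130 == 130 -> filled
(42,31): row=0b101010, col=0b11111, row AND col = 0b1010 = 10; 10 != 31 -> empty
(253,160): row=0b11111101, col=0b10100000, row AND col = 0b10100000 = 160; 160 == 160 -> filled
(167,8): row=0b10100111, col=0b1000, row AND col = 0b0 = 0; 0 != 8 -> empty
(224,-2): col outside [0, 224] -> not filled
(158,159): col outside [0, 158] -> not filled
(177,-1): col outside [0, 177] -> not filled
(243,233): row=0b11110011, col=0b11101001, row AND col = 0b11100001 = 225; 225 != 233 -> empty
(201,24): row=0b11001001, col=0b11000, row AND col = 0b1000 = 8; 8 != 24 -> empty
(224,40): row=0b11100000, col=0b101000, row AND col = 0b100000 = 32; 32 != 40 -> empty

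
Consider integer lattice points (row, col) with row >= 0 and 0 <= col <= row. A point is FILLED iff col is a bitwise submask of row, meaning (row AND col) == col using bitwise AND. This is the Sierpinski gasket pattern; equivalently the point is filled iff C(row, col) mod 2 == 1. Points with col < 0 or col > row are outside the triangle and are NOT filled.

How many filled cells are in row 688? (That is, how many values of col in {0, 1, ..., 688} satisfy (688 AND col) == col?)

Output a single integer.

688 in binary = 1010110000
popcount(688) = number of 1-bits in 1010110000 = 4
A col c satisfies (688 AND c) == c iff every set bit of c is also set in 688; each of the 4 set bits of 688 can independently be on or off in c.
count = 2^4 = 16

Answer: 16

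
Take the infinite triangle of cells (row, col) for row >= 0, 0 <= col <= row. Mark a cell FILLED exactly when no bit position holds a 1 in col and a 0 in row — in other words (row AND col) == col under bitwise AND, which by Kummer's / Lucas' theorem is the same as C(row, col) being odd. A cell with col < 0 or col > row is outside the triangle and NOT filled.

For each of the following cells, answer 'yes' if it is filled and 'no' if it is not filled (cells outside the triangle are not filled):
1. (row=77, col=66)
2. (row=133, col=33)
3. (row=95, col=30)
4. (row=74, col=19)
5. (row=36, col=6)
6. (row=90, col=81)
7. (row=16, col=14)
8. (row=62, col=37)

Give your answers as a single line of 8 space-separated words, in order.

(77,66): row=0b1001101, col=0b1000010, row AND col = 0b1000000 = 64; 64 != 66 -> empty
(133,33): row=0b10000101, col=0b100001, row AND col = 0b1 = 1; 1 != 33 -> empty
(95,30): row=0b1011111, col=0b11110, row AND col = 0b11110 = 30; 30 == 30 -> filled
(74,19): row=0b1001010, col=0b10011, row AND col = 0b10 = 2; 2 != 19 -> empty
(36,6): row=0b100100, col=0b110, row AND col = 0b100 = 4; 4 != 6 -> empty
(90,81): row=0b1011010, col=0b1010001, row AND col = 0b1010000 = 80; 80 != 81 -> empty
(16,14): row=0b10000, col=0b1110, row AND col = 0b0 = 0; 0 != 14 -> empty
(62,37): row=0b111110, col=0b100101, row AND col = 0b100100 = 36; 36 != 37 -> empty

Answer: no no yes no no no no no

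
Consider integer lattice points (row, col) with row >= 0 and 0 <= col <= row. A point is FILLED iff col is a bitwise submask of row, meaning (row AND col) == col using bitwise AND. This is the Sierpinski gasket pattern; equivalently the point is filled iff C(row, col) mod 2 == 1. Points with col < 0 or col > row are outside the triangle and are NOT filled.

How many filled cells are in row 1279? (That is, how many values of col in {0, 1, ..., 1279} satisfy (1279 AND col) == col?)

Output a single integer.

1279 in binary = 10011111111
popcount(1279) = number of 1-bits in 10011111111 = 9
A col c satisfies (1279 AND c) == c iff every set bit of c is also set in 1279; each of the 9 set bits of 1279 can independently be on or off in c.
count = 2^9 = 512

Answer: 512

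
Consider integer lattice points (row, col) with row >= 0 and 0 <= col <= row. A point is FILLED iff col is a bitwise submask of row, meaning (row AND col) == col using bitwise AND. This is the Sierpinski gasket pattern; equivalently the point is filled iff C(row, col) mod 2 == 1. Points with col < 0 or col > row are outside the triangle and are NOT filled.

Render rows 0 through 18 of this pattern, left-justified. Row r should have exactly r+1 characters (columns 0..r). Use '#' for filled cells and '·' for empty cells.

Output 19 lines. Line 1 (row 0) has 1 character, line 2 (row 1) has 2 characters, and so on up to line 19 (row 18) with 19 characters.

Answer: #
##
#·#
####
#···#
##··##
#·#·#·#
########
#·······#
##······##
#·#·····#·#
####····####
#···#···#···#
##··##··##··##
#·#·#·#·#·#·#·#
################
#···············#
##··············##
#·#·············#·#

Derivation:
r0=0: #
r1=1: ##
r2=10: #·#
r3=11: ####
r4=100: #···#
r5=101: ##··##
r6=110: #·#·#·#
r7=111: ########
r8=1000: #·······#
r9=1001: ##······##
r10=1010: #·#·····#·#
r11=1011: ####····####
r12=1100: #···#···#···#
r13=1101: ##··##··##··##
r14=1110: #·#·#·#·#·#·#·#
r15=1111: ################
r16=10000: #···············#
r17=10001: ##··············##
r18=10010: #·#·············#·#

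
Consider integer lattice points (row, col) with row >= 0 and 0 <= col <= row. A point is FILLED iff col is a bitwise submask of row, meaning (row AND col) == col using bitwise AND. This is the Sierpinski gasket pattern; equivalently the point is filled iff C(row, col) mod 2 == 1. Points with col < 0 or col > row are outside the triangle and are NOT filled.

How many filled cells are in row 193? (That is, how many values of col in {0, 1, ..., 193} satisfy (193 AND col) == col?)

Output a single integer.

Answer: 8

Derivation:
193 in binary = 11000001
popcount(193) = number of 1-bits in 11000001 = 3
A col c satisfies (193 AND c) == c iff every set bit of c is also set in 193; each of the 3 set bits of 193 can independently be on or off in c.
count = 2^3 = 8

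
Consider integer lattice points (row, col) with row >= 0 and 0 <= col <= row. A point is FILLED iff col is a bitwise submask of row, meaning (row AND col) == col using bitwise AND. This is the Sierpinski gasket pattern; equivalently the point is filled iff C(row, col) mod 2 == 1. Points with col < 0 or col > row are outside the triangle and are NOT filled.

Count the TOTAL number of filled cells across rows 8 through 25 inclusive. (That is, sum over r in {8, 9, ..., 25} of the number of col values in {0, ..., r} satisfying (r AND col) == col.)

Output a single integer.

r8=1000 pc1: +2 =2
r9=1001 pc2: +4 =6
r10=1010 pc2: +4 =10
r11=1011 pc3: +8 =18
r12=1100 pc2: +4 =22
r13=1101 pc3: +8 =30
r14=1110 pc3: +8 =38
r15=1111 pc4: +16 =54
r16=10000 pc1: +2 =56
r17=10001 pc2: +4 =60
r18=10010 pc2: +4 =64
r19=10011 pc3: +8 =72
r20=10100 pc2: +4 =76
r21=10101 pc3: +8 =84
r22=10110 pc3: +8 =92
r23=10111 pc4: +16 =108
r24=11000 pc2: +4 =112
r25=11001 pc3: +8 =120

Answer: 120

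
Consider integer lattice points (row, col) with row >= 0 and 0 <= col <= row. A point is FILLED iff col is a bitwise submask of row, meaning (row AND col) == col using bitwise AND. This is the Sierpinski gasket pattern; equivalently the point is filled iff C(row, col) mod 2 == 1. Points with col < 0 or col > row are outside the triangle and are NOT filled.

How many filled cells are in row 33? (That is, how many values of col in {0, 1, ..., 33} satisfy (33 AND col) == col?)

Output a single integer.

Answer: 4

Derivation:
33 in binary = 100001
popcount(33) = number of 1-bits in 100001 = 2
A col c satisfies (33 AND c) == c iff every set bit of c is also set in 33; each of the 2 set bits of 33 can independently be on or off in c.
count = 2^2 = 4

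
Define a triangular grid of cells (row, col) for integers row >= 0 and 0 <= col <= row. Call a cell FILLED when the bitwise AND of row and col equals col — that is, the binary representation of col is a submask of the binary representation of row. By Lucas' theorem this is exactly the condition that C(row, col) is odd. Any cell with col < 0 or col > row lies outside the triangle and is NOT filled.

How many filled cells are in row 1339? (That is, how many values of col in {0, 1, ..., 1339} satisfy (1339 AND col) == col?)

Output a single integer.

Answer: 128

Derivation:
1339 in binary = 10100111011
popcount(1339) = number of 1-bits in 10100111011 = 7
A col c satisfies (1339 AND c) == c iff every set bit of c is also set in 1339; each of the 7 set bits of 1339 can independently be on or off in c.
count = 2^7 = 128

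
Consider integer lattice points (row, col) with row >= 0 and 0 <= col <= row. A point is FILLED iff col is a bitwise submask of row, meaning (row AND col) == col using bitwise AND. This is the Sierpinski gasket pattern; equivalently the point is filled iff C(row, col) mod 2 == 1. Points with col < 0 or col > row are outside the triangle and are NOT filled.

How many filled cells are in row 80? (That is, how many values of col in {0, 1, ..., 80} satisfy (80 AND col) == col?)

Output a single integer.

Answer: 4

Derivation:
80 in binary = 1010000
popcount(80) = number of 1-bits in 1010000 = 2
A col c satisfies (80 AND c) == c iff every set bit of c is also set in 80; each of the 2 set bits of 80 can independently be on or off in c.
count = 2^2 = 4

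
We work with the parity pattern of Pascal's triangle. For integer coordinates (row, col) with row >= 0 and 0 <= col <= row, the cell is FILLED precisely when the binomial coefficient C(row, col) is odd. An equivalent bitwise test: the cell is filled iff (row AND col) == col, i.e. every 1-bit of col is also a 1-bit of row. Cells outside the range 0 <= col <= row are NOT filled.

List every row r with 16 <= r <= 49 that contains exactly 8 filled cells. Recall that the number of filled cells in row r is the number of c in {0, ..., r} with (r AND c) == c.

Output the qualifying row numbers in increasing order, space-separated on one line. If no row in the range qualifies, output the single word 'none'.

Row r has 2^popcount(r) filled cells, so we need popcount(r) = log2(8) = 3.
Scan r = 16..49 and keep those with exactly 3 one-bits:
r=16=10000 popcount=1 -> skip
r=17=10001 popcount=2 -> skip
r=18=10010 popcount=2 -> skip
r=19=10011 popcount=3 -> KEEP
r=20=10100 popcount=2 -> skip
r=21=10101 popcount=3 -> KEEP
r=22=10110 popcount=3 -> KEEP
r=23=10111 popcount=4 -> skip
r=24=11000 popcount=2 -> skip
r=25=11001 popcount=3 -> KEEP
r=26=11010 popcount=3 -> KEEP
r=27=11011 popcount=4 -> skip
r=28=11100 popcount=3 -> KEEP
r=29=11101 popcount=4 -> skip
r=30=11110 popcount=4 -> skip
r=31=11111 popcount=5 -> skip
r=32=100000 popcount=1 -> skip
r=33=100001 popcount=2 -> skip
r=34=100010 popcount=2 -> skip
r=35=100011 popcount=3 -> KEEP
r=36=100100 popcount=2 -> skip
r=37=100101 popcount=3 -> KEEP
r=38=100110 popcount=3 -> KEEP
r=39=100111 popcount=4 -> skip
r=40=101000 popcount=2 -> skip
r=41=101001 popcount=3 -> KEEP
r=42=101010 popcount=3 -> KEEP
r=43=101011 popcount=4 -> skip
r=44=101100 popcount=3 -> KEEP
r=45=101101 popcount=4 -> skip
r=46=101110 popcount=4 -> skip
r=47=101111 popcount=5 -> skip
r=48=110000 popcount=2 -> skip
r=49=110001 popcount=3 -> KEEP
Kept rows: 19 21 22 25 26 28 35 37 38 41 42 44 49

Answer: 19 21 22 25 26 28 35 37 38 41 42 44 49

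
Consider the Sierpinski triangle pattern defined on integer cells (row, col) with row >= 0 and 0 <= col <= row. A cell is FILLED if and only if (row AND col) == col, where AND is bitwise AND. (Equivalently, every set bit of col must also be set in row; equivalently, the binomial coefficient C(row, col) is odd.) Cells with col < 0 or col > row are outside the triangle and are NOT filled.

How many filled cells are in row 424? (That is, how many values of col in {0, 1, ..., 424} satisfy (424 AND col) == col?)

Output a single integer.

424 in binary = 110101000
popcount(424) = number of 1-bits in 110101000 = 4
A col c satisfies (424 AND c) == c iff every set bit of c is also set in 424; each of the 4 set bits of 424 can independently be on or off in c.
count = 2^4 = 16

Answer: 16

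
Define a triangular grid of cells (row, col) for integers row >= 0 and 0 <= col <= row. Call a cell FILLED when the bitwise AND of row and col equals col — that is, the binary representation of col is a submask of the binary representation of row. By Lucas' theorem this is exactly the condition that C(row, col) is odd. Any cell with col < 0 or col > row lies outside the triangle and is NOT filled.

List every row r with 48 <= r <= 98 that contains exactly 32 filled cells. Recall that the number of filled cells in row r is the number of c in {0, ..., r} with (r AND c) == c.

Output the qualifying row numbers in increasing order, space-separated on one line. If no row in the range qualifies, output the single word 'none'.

Answer: 55 59 61 62 79 87 91 93 94

Derivation:
Row r has 2^popcount(r) filled cells, so we need popcount(r) = log2(32) = 5.
Scan r = 48..98 and keep those with exactly 5 one-bits:
r=48=110000 popcount=2 -> skip
r=49=110001 popcount=3 -> skip
r=50=110010 popcount=3 -> skip
r=51=110011 popcount=4 -> skip
r=52=110100 popcount=3 -> skip
r=53=110101 popcount=4 -> skip
r=54=110110 popcount=4 -> skip
r=55=110111 popcount=5 -> KEEP
r=56=111000 popcount=3 -> skip
r=57=111001 popcount=4 -> skip
r=58=111010 popcount=4 -> skip
r=59=111011 popcount=5 -> KEEP
r=60=111100 popcount=4 -> skip
r=61=111101 popcount=5 -> KEEP
r=62=111110 popcount=5 -> KEEP
r=63=111111 popcount=6 -> skip
r=64=1000000 popcount=1 -> skip
r=65=1000001 popcount=2 -> skip
r=66=1000010 popcount=2 -> skip
r=67=1000011 popcount=3 -> skip
r=68=1000100 popcount=2 -> skip
r=69=1000101 popcount=3 -> skip
r=70=1000110 popcount=3 -> skip
r=71=1000111 popcount=4 -> skip
r=72=1001000 popcount=2 -> skip
r=73=1001001 popcount=3 -> skip
r=74=1001010 popcount=3 -> skip
r=75=1001011 popcount=4 -> skip
r=76=1001100 popcount=3 -> skip
r=77=1001101 popcount=4 -> skip
r=78=1001110 popcount=4 -> skip
r=79=1001111 popcount=5 -> KEEP
r=80=1010000 popcount=2 -> skip
r=81=1010001 popcount=3 -> skip
r=82=1010010 popcount=3 -> skip
r=83=1010011 popcount=4 -> skip
r=84=1010100 popcount=3 -> skip
r=85=1010101 popcount=4 -> skip
r=86=1010110 popcount=4 -> skip
r=87=1010111 popcount=5 -> KEEP
r=88=1011000 popcount=3 -> skip
r=89=1011001 popcount=4 -> skip
r=90=1011010 popcount=4 -> skip
r=91=1011011 popcount=5 -> KEEP
r=92=1011100 popcount=4 -> skip
r=93=1011101 popcount=5 -> KEEP
r=94=1011110 popcount=5 -> KEEP
r=95=1011111 popcount=6 -> skip
r=96=1100000 popcount=2 -> skip
r=97=1100001 popcount=3 -> skip
r=98=1100010 popcount=3 -> skip
Kept rows: 55 59 61 62 79 87 91 93 94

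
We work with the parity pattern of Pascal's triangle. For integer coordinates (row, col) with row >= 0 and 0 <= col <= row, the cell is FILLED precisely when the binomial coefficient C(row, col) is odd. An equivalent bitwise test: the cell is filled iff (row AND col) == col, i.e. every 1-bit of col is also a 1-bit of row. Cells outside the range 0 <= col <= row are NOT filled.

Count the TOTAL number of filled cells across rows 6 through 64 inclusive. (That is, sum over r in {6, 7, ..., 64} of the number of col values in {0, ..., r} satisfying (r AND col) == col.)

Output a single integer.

r6=110 pc2: +4 =4
r7=111 pc3: +8 =12
r8=1000 pc1: +2 =14
r9=1001 pc2: +4 =18
r10=1010 pc2: +4 =22
r11=1011 pc3: +8 =30
r12=1100 pc2: +4 =34
r13=1101 pc3: +8 =42
r14=1110 pc3: +8 =50
r15=1111 pc4: +16 =66
r16=10000 pc1: +2 =68
r17=10001 pc2: +4 =72
r18=10010 pc2: +4 =76
r19=10011 pc3: +8 =84
r20=10100 pc2: +4 =88
r21=10101 pc3: +8 =96
r22=10110 pc3: +8 =104
r23=10111 pc4: +16 =120
r24=11000 pc2: +4 =124
r25=11001 pc3: +8 =132
r26=11010 pc3: +8 =140
r27=11011 pc4: +16 =156
r28=11100 pc3: +8 =164
r29=11101 pc4: +16 =180
r30=11110 pc4: +16 =196
r31=11111 pc5: +32 =228
r32=100000 pc1: +2 =230
r33=100001 pc2: +4 =234
r34=100010 pc2: +4 =238
r35=100011 pc3: +8 =246
r36=100100 pc2: +4 =250
r37=100101 pc3: +8 =258
r38=100110 pc3: +8 =266
r39=100111 pc4: +16 =282
r40=101000 pc2: +4 =286
r41=101001 pc3: +8 =294
r42=101010 pc3: +8 =302
r43=101011 pc4: +16 =318
r44=101100 pc3: +8 =326
r45=101101 pc4: +16 =342
r46=101110 pc4: +16 =358
r47=101111 pc5: +32 =390
r48=110000 pc2: +4 =394
r49=110001 pc3: +8 =402
r50=110010 pc3: +8 =410
r51=110011 pc4: +16 =426
r52=110100 pc3: +8 =434
r53=110101 pc4: +16 =450
r54=110110 pc4: +16 =466
r55=110111 pc5: +32 =498
r56=111000 pc3: +8 =506
r57=111001 pc4: +16 =522
r58=111010 pc4: +16 =538
r59=111011 pc5: +32 =570
r60=111100 pc4: +16 =586
r61=111101 pc5: +32 =618
r62=111110 pc5: +32 =650
r63=111111 pc6: +64 =714
r64=1000000 pc1: +2 =716

Answer: 716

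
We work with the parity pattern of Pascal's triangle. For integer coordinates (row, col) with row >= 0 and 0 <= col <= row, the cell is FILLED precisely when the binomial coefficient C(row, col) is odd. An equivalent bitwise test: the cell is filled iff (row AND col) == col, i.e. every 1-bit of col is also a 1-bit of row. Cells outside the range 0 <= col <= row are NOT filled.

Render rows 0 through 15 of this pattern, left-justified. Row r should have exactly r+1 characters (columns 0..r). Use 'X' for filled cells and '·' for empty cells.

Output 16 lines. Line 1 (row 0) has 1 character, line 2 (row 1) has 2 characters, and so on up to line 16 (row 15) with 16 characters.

r0=0: X
r1=1: XX
r2=10: X·X
r3=11: XXXX
r4=100: X···X
r5=101: XX··XX
r6=110: X·X·X·X
r7=111: XXXXXXXX
r8=1000: X·······X
r9=1001: XX······XX
r10=1010: X·X·····X·X
r11=1011: XXXX····XXXX
r12=1100: X···X···X···X
r13=1101: XX··XX··XX··XX
r14=1110: X·X·X·X·X·X·X·X
r15=1111: XXXXXXXXXXXXXXXX

Answer: X
XX
X·X
XXXX
X···X
XX··XX
X·X·X·X
XXXXXXXX
X·······X
XX······XX
X·X·····X·X
XXXX····XXXX
X···X···X···X
XX··XX··XX··XX
X·X·X·X·X·X·X·X
XXXXXXXXXXXXXXXX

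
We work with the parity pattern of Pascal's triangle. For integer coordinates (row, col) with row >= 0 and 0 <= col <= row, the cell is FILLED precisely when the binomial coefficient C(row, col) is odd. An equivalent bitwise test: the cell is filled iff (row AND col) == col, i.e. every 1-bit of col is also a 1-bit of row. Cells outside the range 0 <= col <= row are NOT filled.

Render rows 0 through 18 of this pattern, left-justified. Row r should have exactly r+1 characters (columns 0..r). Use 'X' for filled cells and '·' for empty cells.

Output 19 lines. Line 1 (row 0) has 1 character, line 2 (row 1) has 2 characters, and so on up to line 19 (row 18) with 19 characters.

Answer: X
XX
X·X
XXXX
X···X
XX··XX
X·X·X·X
XXXXXXXX
X·······X
XX······XX
X·X·····X·X
XXXX····XXXX
X···X···X···X
XX··XX··XX··XX
X·X·X·X·X·X·X·X
XXXXXXXXXXXXXXXX
X···············X
XX··············XX
X·X·············X·X

Derivation:
r0=0: X
r1=1: XX
r2=10: X·X
r3=11: XXXX
r4=100: X···X
r5=101: XX··XX
r6=110: X·X·X·X
r7=111: XXXXXXXX
r8=1000: X·······X
r9=1001: XX······XX
r10=1010: X·X·····X·X
r11=1011: XXXX····XXXX
r12=1100: X···X···X···X
r13=1101: XX··XX··XX··XX
r14=1110: X·X·X·X·X·X·X·X
r15=1111: XXXXXXXXXXXXXXXX
r16=10000: X···············X
r17=10001: XX··············XX
r18=10010: X·X·············X·X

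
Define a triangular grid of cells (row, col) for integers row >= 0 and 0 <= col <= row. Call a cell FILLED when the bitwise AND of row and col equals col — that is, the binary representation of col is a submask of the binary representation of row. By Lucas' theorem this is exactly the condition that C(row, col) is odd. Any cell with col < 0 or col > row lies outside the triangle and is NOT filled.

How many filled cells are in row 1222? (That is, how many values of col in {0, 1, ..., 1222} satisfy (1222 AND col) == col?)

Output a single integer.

1222 in binary = 10011000110
popcount(1222) = number of 1-bits in 10011000110 = 5
A col c satisfies (1222 AND c) == c iff every set bit of c is also set in 1222; each of the 5 set bits of 1222 can independently be on or off in c.
count = 2^5 = 32

Answer: 32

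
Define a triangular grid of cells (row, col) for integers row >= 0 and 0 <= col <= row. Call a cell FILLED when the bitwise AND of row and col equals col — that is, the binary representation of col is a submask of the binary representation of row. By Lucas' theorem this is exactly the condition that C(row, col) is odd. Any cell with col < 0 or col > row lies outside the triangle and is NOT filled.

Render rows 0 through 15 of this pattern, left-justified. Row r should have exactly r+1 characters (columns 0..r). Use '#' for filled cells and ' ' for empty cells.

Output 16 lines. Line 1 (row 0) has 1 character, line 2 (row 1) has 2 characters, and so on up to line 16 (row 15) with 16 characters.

r0=0: #
r1=1: ##
r2=10: # #
r3=11: ####
r4=100: #   #
r5=101: ##  ##
r6=110: # # # #
r7=111: ########
r8=1000: #       #
r9=1001: ##      ##
r10=1010: # #     # #
r11=1011: ####    ####
r12=1100: #   #   #   #
r13=1101: ##  ##  ##  ##
r14=1110: # # # # # # # #
r15=1111: ################

Answer: #
##
# #
####
#   #
##  ##
# # # #
########
#       #
##      ##
# #     # #
####    ####
#   #   #   #
##  ##  ##  ##
# # # # # # # #
################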